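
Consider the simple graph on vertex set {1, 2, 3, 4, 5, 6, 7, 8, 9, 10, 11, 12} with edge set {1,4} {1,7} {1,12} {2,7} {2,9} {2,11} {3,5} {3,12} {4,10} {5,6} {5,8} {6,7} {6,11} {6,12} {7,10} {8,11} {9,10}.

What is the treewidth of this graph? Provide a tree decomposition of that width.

Every bag has size at most 4, so the width is 4 − 1 = 3 and tw(G) ≤ 3. For the lower bound: the 4 vertex sets {4,9,10}, {1}, {7}, {2,6,11,12} are disjoint, each induces a connected subgraph, and every pair is joined by at least one edge of G. Contracting each set to a single vertex therefore yields K_{4} as a minor, and since treewidth is minor-monotone, tw(G) ≥ tw(K_{4}) = 3. Hence tw(G) = 3 exactly.

Treewidth 3.
One optimal decomposition is:
Bags: B1 = {1, 4, 9, 10}  B2 = {1, 7, 9, 10}  B3 = {1, 2, 7, 9}  B4 = {1, 2, 7, 12}  B5 = {2, 6, 7, 12}  B6 = {2, 6, 11, 12}  B7 = {3, 6, 11, 12}  B8 = {3, 5, 6, 11}  B9 = {3, 5, 8, 11}
Tree: B1–B2, B2–B3, B3–B4, B4–B5, B5–B6, B6–B7, B7–B8, B8–B9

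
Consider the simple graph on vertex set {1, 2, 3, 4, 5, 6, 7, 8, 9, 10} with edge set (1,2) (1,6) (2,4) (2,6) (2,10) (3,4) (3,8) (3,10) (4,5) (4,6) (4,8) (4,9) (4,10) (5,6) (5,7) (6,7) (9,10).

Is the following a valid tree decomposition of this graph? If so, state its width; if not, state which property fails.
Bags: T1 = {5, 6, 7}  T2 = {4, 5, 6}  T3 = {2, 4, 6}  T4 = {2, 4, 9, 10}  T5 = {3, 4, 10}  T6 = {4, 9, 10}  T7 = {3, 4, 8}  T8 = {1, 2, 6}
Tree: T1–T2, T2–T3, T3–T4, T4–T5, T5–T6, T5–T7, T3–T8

A tree decomposition must satisfy three properties: every vertex lies in some bag; for every edge, both endpoints lie together in some bag; and for every vertex, the bags containing it form a connected subtree. Here bags containing vertex 9 are not connected in the tree, so the decomposition is invalid.

No — bags containing vertex 9 are not connected in the tree.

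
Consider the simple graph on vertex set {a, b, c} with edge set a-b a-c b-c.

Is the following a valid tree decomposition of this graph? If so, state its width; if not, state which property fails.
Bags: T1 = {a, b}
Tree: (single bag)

A tree decomposition must satisfy three properties: every vertex lies in some bag; for every edge, both endpoints lie together in some bag; and for every vertex, the bags containing it form a connected subtree. Here vertex c appears in no bag, so the decomposition is invalid.

No — vertex c appears in no bag.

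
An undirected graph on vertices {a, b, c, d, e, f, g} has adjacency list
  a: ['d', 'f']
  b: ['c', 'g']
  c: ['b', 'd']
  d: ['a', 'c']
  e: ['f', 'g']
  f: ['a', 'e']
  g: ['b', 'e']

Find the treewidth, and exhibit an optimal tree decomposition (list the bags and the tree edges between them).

The largest bag has 3 vertices, giving width 2; this decomposition certifies tw(G) ≤ 2. For the lower bound, G contains the cycle g–b–c–d–a–f–e–g, so G is not a forest; only forests have treewidth ≤ 1, hence tw(G) ≥ 2. Combining the bounds, tw(G) = 2.

Treewidth 2.
One optimal decomposition is:
Bags: B1 = {b, c, g}  B2 = {c, d, g}  B3 = {a, d, g}  B4 = {a, f, g}  B5 = {e, f, g}
Tree: B1–B2, B2–B3, B3–B4, B4–B5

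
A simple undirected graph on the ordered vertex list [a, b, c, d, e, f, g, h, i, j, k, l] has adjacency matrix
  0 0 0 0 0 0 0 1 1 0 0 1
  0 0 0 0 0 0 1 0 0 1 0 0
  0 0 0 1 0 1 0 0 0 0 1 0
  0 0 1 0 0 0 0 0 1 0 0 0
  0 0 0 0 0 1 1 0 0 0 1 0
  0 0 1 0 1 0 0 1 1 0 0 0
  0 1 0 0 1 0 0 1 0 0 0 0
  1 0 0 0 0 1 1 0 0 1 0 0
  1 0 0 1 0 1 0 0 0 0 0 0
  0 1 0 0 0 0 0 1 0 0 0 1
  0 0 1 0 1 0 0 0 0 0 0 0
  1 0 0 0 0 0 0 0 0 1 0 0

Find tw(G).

3

A width-3 tree decomposition is:
Bags: B1 = {a, b, j, l}  B2 = {a, b, h, j}  B3 = {a, b, g, h}  B4 = {a, g, h, i}  B5 = {f, g, h, i}  B6 = {e, f, g, i}  B7 = {d, e, f, i}  B8 = {c, d, e, f}  B9 = {c, d, e, k}
Tree: B1–B2, B2–B3, B3–B4, B4–B5, B5–B6, B6–B7, B7–B8, B8–B9
Every bag has size at most 4, so the width is 4 − 1 = 3 and tw(G) ≤ 3. For the lower bound: the 4 vertex sets {b,j,l}, {a}, {h}, {e,f,g,i} are disjoint, each induces a connected subgraph, and every pair is joined by at least one edge of G. Contracting each set to a single vertex therefore yields K_{4} as a minor, and since treewidth is minor-monotone, tw(G) ≥ tw(K_{4}) = 3. Hence tw(G) = 3 exactly.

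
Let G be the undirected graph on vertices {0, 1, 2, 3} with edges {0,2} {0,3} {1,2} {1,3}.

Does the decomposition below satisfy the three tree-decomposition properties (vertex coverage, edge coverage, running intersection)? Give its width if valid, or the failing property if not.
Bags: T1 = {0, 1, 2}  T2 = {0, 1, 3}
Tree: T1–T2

Yes; width 2.

Checking the three conditions: (i) the bags cover all of {0, 1, 2, 3}; (ii) for each edge, some bag contains both endpoints; (iii) the bags containing any fixed vertex form a subtree. All hold, so the decomposition is valid with width 3 − 1 = 2.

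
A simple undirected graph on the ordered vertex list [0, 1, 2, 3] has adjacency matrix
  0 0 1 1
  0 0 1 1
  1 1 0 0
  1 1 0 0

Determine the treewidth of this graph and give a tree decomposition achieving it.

Each bag holds 3 vertices, so the decomposition has width 2, which upper-bounds the treewidth. Since 2–1–3–0–2 is a cycle in G, G is not acyclic. Forests are exactly the graphs of treewidth ≤ 1, so tw(G) ≥ 2. Combining the bounds, tw(G) = 2.

Treewidth 2.
One such decomposition:
Bags: B1 = {1, 2, 3}  B2 = {0, 2, 3}
Tree: B1–B2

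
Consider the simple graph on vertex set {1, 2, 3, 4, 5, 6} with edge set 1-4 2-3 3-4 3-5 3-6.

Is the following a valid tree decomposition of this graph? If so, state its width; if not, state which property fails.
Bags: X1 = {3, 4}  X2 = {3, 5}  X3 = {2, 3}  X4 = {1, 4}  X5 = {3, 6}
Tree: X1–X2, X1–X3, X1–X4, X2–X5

Yes; width 1.

Checking the three conditions: (i) the bags cover all of {1, 2, 3, 4, 5, 6}; (ii) for each edge, some bag contains both endpoints; (iii) the bags containing any fixed vertex form a subtree. All hold, so the decomposition is valid with width 2 − 1 = 1.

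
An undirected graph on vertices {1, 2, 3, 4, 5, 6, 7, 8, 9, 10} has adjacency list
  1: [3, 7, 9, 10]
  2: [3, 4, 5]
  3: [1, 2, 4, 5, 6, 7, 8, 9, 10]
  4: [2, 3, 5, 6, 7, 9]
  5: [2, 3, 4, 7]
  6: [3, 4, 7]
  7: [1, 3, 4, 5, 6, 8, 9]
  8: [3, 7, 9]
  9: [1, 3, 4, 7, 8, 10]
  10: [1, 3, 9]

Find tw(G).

3

A width-3 tree decomposition is:
Bags: B1 = {3, 4, 7, 9}  B2 = {3, 7, 8, 9}  B3 = {1, 3, 7, 9}  B4 = {3, 4, 5, 7}  B5 = {3, 4, 6, 7}  B6 = {2, 3, 4, 5}  B7 = {1, 3, 9, 10}
Tree: B1–B2, B2–B3, B1–B4, B4–B5, B4–B6, B3–B7
Each bag holds 4 vertices, so the decomposition has width 3, which upper-bounds the treewidth. Conversely, {2, 3, 4, 5} is a clique of size 4, and the vertices of any clique must share a bag in every tree decomposition; so some bag has ≥ 4 vertices and tw(G) ≥ 3. Therefore the treewidth is 3.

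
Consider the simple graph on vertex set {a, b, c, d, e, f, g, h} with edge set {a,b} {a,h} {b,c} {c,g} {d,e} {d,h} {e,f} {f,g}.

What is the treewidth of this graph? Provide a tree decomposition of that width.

Treewidth 2.
One optimal decomposition is:
Bags: B1 = {a, b, c}  B2 = {a, c, g}  B3 = {a, f, g}  B4 = {a, e, f}  B5 = {a, d, e}  B6 = {a, d, h}
Tree: B1–B2, B2–B3, B3–B4, B4–B5, B5–B6

The largest bag has 3 vertices, giving width 2; this decomposition certifies tw(G) ≤ 2. The edges a–b–c–g–f–e–d–h–a form a cycle, so G is not a tree and its treewidth is at least 2. Therefore the treewidth is 2.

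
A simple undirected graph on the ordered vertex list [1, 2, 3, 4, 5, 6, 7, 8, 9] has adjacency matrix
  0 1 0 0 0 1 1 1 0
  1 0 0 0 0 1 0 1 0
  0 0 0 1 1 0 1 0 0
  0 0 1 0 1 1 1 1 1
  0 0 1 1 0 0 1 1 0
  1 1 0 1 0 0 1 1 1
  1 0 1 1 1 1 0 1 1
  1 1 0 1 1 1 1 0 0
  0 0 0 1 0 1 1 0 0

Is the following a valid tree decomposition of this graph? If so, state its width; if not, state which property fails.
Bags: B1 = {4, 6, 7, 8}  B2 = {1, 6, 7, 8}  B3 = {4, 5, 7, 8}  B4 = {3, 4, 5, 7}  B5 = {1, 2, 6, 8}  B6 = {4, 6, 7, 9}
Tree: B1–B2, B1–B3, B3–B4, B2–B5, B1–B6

Vertex coverage: the bags together contain {1, 2, 3, 4, 5, 6, 7, 8, 9}, the full vertex set. Edge coverage: each edge of G has both endpoints in at least one bag. Running intersection: for every vertex, the bags containing it form a connected subtree. All three properties hold, so this is a valid tree decomposition of width max|bag| − 1 = 3, and hence tw(G) ≤ 3.

Yes; width 3.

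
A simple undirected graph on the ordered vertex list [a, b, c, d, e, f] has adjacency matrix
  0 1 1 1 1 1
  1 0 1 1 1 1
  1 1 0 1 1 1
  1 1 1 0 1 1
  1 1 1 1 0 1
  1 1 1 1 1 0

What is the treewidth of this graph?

5

A width-5 tree decomposition is:
Bags: B1 = {a, b, c, d, e, f}
Tree: (single bag)
With just one bag of size 6, the width is 6 − 1 = 5, so tw(G) ≤ 5. Conversely, {a, b, c, d, e, f} is a clique of size 6, and the vertices of any clique must share a bag in every tree decomposition; so some bag has ≥ 6 vertices and tw(G) ≥ 5. Hence tw(G) = 5 exactly.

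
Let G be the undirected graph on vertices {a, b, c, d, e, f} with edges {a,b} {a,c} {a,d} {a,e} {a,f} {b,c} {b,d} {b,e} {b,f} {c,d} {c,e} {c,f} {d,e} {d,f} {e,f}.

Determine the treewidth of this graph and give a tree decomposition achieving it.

Treewidth 5.
Bags: B1 = {a, b, c, d, e, f}
Tree: (single bag)

A single bag containing all 6 vertices is trivially a valid decomposition of width 5. For the lower bound, the 6 vertices {a, b, c, d, e, f} are pairwise adjacent, and any tree decomposition puts a clique entirely inside one bag — forcing width ≥ 5. The upper and lower bounds meet at 5, so that is the treewidth.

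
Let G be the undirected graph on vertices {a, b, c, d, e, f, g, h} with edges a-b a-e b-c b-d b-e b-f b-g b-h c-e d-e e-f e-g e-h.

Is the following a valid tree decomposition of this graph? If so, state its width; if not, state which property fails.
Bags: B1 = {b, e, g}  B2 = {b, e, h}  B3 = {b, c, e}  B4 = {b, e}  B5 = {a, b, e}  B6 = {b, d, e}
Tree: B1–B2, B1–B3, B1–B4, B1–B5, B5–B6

A tree decomposition must satisfy three properties: every vertex lies in some bag; for every edge, both endpoints lie together in some bag; and for every vertex, the bags containing it form a connected subtree. Here vertex f appears in no bag, so the decomposition is invalid.

No — vertex f appears in no bag.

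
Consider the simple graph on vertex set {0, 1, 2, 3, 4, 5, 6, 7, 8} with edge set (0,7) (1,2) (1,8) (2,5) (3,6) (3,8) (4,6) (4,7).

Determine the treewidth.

A width-1 tree decomposition is:
Bags: B1 = {2, 5}  B2 = {1, 2}  B3 = {1, 8}  B4 = {3, 8}  B5 = {3, 6}  B6 = {4, 6}  B7 = {4, 7}  B8 = {0, 7}
Tree: B1–B2, B2–B3, B3–B4, B4–B5, B5–B6, B6–B7, B7–B8
Every bag has size at most 2, so the width is 2 − 1 = 1 and tw(G) ≤ 1. Any graph with an edge has treewidth ≥ 1, and G has the edge 5–2. Combining the bounds, tw(G) = 1.

1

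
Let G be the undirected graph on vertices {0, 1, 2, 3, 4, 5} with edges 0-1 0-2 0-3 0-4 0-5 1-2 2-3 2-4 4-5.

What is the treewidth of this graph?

A width-2 tree decomposition is:
Bags: B1 = {0, 1, 2}  B2 = {0, 2, 4}  B3 = {0, 4, 5}  B4 = {0, 2, 3}
Tree: B1–B2, B2–B3, B1–B4
Each bag holds 3 vertices, so the decomposition has width 2, which upper-bounds the treewidth. For the lower bound, the 3 vertices {0, 1, 2} are pairwise adjacent, and any tree decomposition puts a clique entirely inside one bag — forcing width ≥ 2. Therefore the treewidth is 2.

2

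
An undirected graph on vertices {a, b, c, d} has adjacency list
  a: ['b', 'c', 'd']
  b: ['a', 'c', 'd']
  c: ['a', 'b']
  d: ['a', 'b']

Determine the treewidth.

2

A width-2 tree decomposition is:
Bags: B1 = {a, b, d}  B2 = {a, b, c}
Tree: B1–B2
The largest bag has 3 vertices, giving width 2; this decomposition certifies tw(G) ≤ 2. On the other hand G contains the 3-clique {a, b, d}. A clique must lie in a single bag of any decomposition, so no decomposition can have width below 2. Combining the bounds, tw(G) = 2.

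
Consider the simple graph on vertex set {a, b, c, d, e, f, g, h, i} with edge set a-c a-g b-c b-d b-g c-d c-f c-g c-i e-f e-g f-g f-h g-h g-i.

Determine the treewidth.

A width-2 tree decomposition is:
Bags: B1 = {c, f, g}  B2 = {c, g, i}  B3 = {e, f, g}  B4 = {a, c, g}  B5 = {f, g, h}  B6 = {b, c, g}  B7 = {b, c, d}
Tree: B1–B2, B1–B3, B1–B4, B3–B5, B4–B6, B6–B7
Every bag has size at most 3, so the width is 3 − 1 = 2 and tw(G) ≤ 2. On the other hand G contains the 3-clique {b, c, d}. A clique must lie in a single bag of any decomposition, so no decomposition can have width below 2. The upper and lower bounds meet at 2, so that is the treewidth.

2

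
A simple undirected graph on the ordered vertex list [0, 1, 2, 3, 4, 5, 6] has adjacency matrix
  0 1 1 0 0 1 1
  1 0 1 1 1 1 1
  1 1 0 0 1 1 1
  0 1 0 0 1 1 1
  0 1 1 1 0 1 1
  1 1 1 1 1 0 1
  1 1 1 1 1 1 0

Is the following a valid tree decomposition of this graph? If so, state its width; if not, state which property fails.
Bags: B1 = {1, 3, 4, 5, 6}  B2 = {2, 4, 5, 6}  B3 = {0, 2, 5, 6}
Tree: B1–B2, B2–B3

No — edge (1,2) lies in no bag.

A tree decomposition must satisfy three properties: every vertex lies in some bag; for every edge, both endpoints lie together in some bag; and for every vertex, the bags containing it form a connected subtree. Here edge (1,2) lies in no bag, so the decomposition is invalid.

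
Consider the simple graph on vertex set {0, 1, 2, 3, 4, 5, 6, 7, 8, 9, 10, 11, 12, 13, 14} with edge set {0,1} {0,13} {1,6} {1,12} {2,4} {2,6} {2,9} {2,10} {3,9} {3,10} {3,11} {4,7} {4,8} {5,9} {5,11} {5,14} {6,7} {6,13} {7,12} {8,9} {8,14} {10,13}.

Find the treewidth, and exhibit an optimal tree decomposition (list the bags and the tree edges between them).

The largest bag has 4 vertices, giving width 3; this decomposition certifies tw(G) ≤ 3. For the lower bound: the 4 vertex sets {5,11,14}, {3}, {9}, {2,4,8,10} are disjoint, each induces a connected subgraph, and every pair is joined by at least one edge of G. Contracting each set to a single vertex therefore yields K_{4} as a minor, and since treewidth is minor-monotone, tw(G) ≥ tw(K_{4}) = 3. Therefore the treewidth is 3.

Treewidth 3.
One such decomposition:
Bags: B1 = {3, 5, 11, 14}  B2 = {3, 5, 9, 14}  B3 = {3, 8, 9, 14}  B4 = {3, 8, 9, 10}  B5 = {2, 8, 9, 10}  B6 = {2, 4, 8, 10}  B7 = {2, 4, 10, 13}  B8 = {2, 4, 6, 13}  B9 = {4, 6, 7, 13}  B10 = {0, 6, 7, 13}  B11 = {0, 1, 6, 7}  B12 = {0, 1, 7, 12}
Tree: B1–B2, B2–B3, B3–B4, B4–B5, B5–B6, B6–B7, B7–B8, B8–B9, B9–B10, B10–B11, B11–B12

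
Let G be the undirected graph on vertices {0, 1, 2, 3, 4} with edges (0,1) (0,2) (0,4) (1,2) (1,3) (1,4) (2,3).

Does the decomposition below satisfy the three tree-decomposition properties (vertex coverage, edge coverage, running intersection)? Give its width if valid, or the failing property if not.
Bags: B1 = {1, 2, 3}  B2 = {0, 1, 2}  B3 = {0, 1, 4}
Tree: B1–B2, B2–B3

Yes; width 2.

Checking the three conditions: (i) the bags cover all of {0, 1, 2, 3, 4}; (ii) for each edge, some bag contains both endpoints; (iii) the bags containing any fixed vertex form a subtree. All hold, so the decomposition is valid with width 3 − 1 = 2.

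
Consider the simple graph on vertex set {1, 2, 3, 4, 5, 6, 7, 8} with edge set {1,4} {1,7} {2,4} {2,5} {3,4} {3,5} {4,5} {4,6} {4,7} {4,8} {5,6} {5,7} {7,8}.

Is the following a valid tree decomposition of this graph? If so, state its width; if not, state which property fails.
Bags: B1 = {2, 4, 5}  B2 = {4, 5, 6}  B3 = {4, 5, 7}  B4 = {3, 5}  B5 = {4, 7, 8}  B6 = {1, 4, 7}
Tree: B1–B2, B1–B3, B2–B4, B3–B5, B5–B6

A tree decomposition must satisfy three properties: every vertex lies in some bag; for every edge, both endpoints lie together in some bag; and for every vertex, the bags containing it form a connected subtree. Here edge (4,3) lies in no bag, so the decomposition is invalid.

No — edge (4,3) lies in no bag.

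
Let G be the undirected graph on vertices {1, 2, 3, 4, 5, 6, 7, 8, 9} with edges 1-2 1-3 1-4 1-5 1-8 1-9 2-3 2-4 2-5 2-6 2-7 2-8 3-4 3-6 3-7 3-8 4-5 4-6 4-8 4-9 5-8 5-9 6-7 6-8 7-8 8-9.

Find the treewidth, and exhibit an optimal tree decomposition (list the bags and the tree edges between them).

Treewidth 4.
Bags: B1 = {1, 2, 3, 4, 8}  B2 = {2, 3, 4, 6, 8}  B3 = {1, 2, 4, 5, 8}  B4 = {2, 3, 6, 7, 8}  B5 = {1, 4, 5, 8, 9}
Tree: B1–B2, B1–B3, B2–B4, B3–B5

Each bag holds 5 vertices, so the decomposition has width 4, which upper-bounds the treewidth. On the other hand G contains the 5-clique {1, 4, 5, 8, 9}. A clique must lie in a single bag of any decomposition, so no decomposition can have width below 4. Therefore the treewidth is 4.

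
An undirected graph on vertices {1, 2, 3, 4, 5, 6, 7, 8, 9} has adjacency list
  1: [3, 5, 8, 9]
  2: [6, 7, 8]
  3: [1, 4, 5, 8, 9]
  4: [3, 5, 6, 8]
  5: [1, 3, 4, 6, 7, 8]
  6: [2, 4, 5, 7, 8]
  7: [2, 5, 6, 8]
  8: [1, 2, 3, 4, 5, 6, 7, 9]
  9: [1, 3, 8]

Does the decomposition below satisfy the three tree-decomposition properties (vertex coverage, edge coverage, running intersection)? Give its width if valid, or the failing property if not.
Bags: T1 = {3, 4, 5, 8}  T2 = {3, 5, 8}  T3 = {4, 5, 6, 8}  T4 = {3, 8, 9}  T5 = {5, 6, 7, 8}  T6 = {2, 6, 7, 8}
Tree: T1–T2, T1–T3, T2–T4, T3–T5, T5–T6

No — vertex 1 appears in no bag.

A tree decomposition must satisfy three properties: every vertex lies in some bag; for every edge, both endpoints lie together in some bag; and for every vertex, the bags containing it form a connected subtree. Here vertex 1 appears in no bag, so the decomposition is invalid.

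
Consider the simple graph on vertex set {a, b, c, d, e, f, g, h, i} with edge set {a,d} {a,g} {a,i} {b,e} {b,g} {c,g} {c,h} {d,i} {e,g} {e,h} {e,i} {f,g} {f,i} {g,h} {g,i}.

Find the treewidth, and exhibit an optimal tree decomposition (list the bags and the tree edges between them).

Each bag holds 3 vertices, so the decomposition has width 2, which upper-bounds the treewidth. On the other hand G contains the 3-clique {a, d, i}. A clique must lie in a single bag of any decomposition, so no decomposition can have width below 2. Therefore the treewidth is 2.

Treewidth 2.
One such decomposition:
Bags: B1 = {e, g, h}  B2 = {b, e, g}  B3 = {e, g, i}  B4 = {a, g, i}  B5 = {f, g, i}  B6 = {c, g, h}  B7 = {a, d, i}
Tree: B1–B2, B2–B3, B3–B4, B3–B5, B1–B6, B4–B7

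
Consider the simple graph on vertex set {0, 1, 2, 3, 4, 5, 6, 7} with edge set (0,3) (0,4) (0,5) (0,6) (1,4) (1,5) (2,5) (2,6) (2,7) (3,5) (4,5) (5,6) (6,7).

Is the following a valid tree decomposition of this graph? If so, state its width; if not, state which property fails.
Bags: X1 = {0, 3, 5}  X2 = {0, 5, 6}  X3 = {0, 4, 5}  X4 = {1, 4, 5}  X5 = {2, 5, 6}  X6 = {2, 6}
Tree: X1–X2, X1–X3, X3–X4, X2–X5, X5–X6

A tree decomposition must satisfy three properties: every vertex lies in some bag; for every edge, both endpoints lie together in some bag; and for every vertex, the bags containing it form a connected subtree. Here vertex 7 appears in no bag, so the decomposition is invalid.

No — vertex 7 appears in no bag.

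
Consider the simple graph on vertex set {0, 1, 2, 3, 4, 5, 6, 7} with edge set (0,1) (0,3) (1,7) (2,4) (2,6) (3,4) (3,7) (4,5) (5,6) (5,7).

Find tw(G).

A width-2 tree decomposition is:
Bags: B1 = {0, 1, 3}  B2 = {1, 3, 7}  B3 = {3, 4, 7}  B4 = {4, 5, 7}  B5 = {2, 4, 5}  B6 = {2, 5, 6}
Tree: B1–B2, B2–B3, B3–B4, B4–B5, B5–B6
The largest bag has 3 vertices, giving width 2; this decomposition certifies tw(G) ≤ 2. Since 0–1–7–3–0 is a cycle in G, G is not acyclic. Forests are exactly the graphs of treewidth ≤ 1, so tw(G) ≥ 2. Hence tw(G) = 2 exactly.

2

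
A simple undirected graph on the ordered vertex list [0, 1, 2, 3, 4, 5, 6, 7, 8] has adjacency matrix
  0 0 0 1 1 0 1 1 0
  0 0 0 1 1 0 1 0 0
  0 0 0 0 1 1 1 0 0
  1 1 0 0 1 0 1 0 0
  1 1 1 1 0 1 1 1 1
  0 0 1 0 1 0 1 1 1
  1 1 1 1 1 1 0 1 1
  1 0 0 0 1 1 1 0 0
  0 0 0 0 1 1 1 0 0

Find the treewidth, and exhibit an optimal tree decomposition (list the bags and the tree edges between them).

Treewidth 3.
One optimal decomposition is:
Bags: B1 = {4, 5, 6, 7}  B2 = {0, 4, 6, 7}  B3 = {4, 5, 6, 8}  B4 = {0, 3, 4, 6}  B5 = {1, 3, 4, 6}  B6 = {2, 4, 5, 6}
Tree: B1–B2, B1–B3, B2–B4, B4–B5, B1–B6

The largest bag has 4 vertices, giving width 3; this decomposition certifies tw(G) ≤ 3. Conversely, {0, 3, 4, 6} is a clique of size 4, and the vertices of any clique must share a bag in every tree decomposition; so some bag has ≥ 4 vertices and tw(G) ≥ 3. Therefore the treewidth is 3.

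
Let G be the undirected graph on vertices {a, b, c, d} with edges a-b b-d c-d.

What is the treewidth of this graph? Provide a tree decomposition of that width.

Treewidth 1.
One such decomposition:
Bags: B1 = {c, d}  B2 = {b, d}  B3 = {a, b}
Tree: B1–B2, B2–B3

The largest bag has 2 vertices, giving width 1; this decomposition certifies tw(G) ≤ 1. G has an edge, so its treewidth is at least 1. Combining the bounds, tw(G) = 1.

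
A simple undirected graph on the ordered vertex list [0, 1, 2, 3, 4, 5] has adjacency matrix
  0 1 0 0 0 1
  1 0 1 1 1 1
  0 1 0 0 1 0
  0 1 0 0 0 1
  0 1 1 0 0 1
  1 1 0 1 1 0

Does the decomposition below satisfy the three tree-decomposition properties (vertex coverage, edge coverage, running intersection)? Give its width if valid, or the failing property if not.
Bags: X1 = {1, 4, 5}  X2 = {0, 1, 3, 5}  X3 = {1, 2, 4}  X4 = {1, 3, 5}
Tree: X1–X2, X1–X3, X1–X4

No — bags containing vertex 3 are not connected in the tree.

A tree decomposition must satisfy three properties: every vertex lies in some bag; for every edge, both endpoints lie together in some bag; and for every vertex, the bags containing it form a connected subtree. Here bags containing vertex 3 are not connected in the tree, so the decomposition is invalid.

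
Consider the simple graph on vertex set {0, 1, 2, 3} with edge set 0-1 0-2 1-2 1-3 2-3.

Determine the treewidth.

2

A width-2 tree decomposition is:
Bags: B1 = {0, 1, 2}  B2 = {1, 2, 3}
Tree: B1–B2
Every bag has size at most 3, so the width is 3 − 1 = 2 and tw(G) ≤ 2. Conversely, {0, 1, 2} is a clique of size 3, and the vertices of any clique must share a bag in every tree decomposition; so some bag has ≥ 3 vertices and tw(G) ≥ 2. Combining the bounds, tw(G) = 2.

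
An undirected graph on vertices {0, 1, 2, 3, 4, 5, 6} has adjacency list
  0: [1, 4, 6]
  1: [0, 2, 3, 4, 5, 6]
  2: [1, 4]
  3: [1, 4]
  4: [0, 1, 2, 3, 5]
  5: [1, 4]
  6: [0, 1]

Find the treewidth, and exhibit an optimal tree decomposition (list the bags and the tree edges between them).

Each bag holds 3 vertices, so the decomposition has width 2, which upper-bounds the treewidth. For the lower bound, the 3 vertices {0, 1, 4} are pairwise adjacent, and any tree decomposition puts a clique entirely inside one bag — forcing width ≥ 2. Hence tw(G) = 2 exactly.

Treewidth 2.
Bags: B1 = {0, 1, 6}  B2 = {0, 1, 4}  B3 = {1, 2, 4}  B4 = {1, 3, 4}  B5 = {1, 4, 5}
Tree: B1–B2, B2–B3, B2–B4, B3–B5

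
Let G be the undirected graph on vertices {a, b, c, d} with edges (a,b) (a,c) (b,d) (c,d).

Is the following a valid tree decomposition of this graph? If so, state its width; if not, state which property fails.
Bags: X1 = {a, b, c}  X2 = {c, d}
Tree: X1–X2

A tree decomposition must satisfy three properties: every vertex lies in some bag; for every edge, both endpoints lie together in some bag; and for every vertex, the bags containing it form a connected subtree. Here edge (b,d) lies in no bag, so the decomposition is invalid.

No — edge (b,d) lies in no bag.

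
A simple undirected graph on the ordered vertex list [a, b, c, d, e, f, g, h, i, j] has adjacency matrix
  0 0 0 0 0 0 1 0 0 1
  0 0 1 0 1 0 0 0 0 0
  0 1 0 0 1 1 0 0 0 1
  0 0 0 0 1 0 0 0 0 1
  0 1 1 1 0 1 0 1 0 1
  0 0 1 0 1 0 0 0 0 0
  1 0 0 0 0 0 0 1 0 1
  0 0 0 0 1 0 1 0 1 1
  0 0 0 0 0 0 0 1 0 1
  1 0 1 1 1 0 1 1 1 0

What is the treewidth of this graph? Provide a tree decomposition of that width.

Treewidth 2.
One optimal decomposition is:
Bags: B1 = {e, h, j}  B2 = {c, e, j}  B3 = {c, e, f}  B4 = {g, h, j}  B5 = {a, g, j}  B6 = {d, e, j}  B7 = {h, i, j}  B8 = {b, c, e}
Tree: B1–B2, B2–B3, B1–B4, B4–B5, B1–B6, B1–B7, B2–B8

Every bag has size at most 3, so the width is 3 − 1 = 2 and tw(G) ≤ 2. Conversely, {d, e, j} is a clique of size 3, and the vertices of any clique must share a bag in every tree decomposition; so some bag has ≥ 3 vertices and tw(G) ≥ 2. Therefore the treewidth is 2.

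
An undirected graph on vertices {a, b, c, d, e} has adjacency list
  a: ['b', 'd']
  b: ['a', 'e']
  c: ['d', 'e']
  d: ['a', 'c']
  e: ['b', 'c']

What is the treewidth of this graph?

A width-2 tree decomposition is:
Bags: B1 = {a, b, e}  B2 = {a, c, e}  B3 = {a, c, d}
Tree: B1–B2, B2–B3
Each bag holds 3 vertices, so the decomposition has width 2, which upper-bounds the treewidth. For the lower bound, G contains the cycle a–b–e–c–d–a, so G is not a forest; only forests have treewidth ≤ 1, hence tw(G) ≥ 2. Hence tw(G) = 2 exactly.

2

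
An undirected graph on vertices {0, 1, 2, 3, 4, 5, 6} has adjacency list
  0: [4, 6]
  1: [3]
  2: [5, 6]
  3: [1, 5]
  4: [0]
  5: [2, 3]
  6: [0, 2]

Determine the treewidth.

1

A width-1 tree decomposition is:
Bags: B1 = {1, 3}  B2 = {3, 5}  B3 = {2, 5}  B4 = {2, 6}  B5 = {0, 6}  B6 = {0, 4}
Tree: B1–B2, B2–B3, B3–B4, B4–B5, B5–B6
Each bag holds 2 vertices, so the decomposition has width 1, which upper-bounds the treewidth. Any graph with an edge has treewidth ≥ 1, and G has the edge 1–3. The upper and lower bounds meet at 1, so that is the treewidth.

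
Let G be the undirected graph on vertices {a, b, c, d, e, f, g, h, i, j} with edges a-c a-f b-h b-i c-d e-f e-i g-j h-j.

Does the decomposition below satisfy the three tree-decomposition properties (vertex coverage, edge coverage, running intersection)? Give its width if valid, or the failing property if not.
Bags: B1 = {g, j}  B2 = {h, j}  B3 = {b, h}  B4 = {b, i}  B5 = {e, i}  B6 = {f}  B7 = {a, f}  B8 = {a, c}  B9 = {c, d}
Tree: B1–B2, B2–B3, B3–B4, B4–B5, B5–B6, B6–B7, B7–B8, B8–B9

A tree decomposition must satisfy three properties: every vertex lies in some bag; for every edge, both endpoints lie together in some bag; and for every vertex, the bags containing it form a connected subtree. Here edge (e,f) lies in no bag, so the decomposition is invalid.

No — edge (e,f) lies in no bag.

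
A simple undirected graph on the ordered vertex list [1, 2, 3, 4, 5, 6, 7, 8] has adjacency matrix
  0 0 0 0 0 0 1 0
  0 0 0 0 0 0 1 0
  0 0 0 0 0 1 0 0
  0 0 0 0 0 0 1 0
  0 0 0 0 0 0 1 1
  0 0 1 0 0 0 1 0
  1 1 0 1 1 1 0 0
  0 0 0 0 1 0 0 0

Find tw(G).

A width-1 tree decomposition is:
Bags: B1 = {6, 7}  B2 = {4, 7}  B3 = {2, 7}  B4 = {3, 6}  B5 = {5, 7}  B6 = {1, 7}  B7 = {5, 8}
Tree: B1–B2, B1–B3, B1–B4, B2–B5, B2–B6, B5–B7
The largest bag has 2 vertices, giving width 1; this decomposition certifies tw(G) ≤ 1. Any graph with an edge has treewidth ≥ 1, and G has the edge 6–7. Therefore the treewidth is 1.

1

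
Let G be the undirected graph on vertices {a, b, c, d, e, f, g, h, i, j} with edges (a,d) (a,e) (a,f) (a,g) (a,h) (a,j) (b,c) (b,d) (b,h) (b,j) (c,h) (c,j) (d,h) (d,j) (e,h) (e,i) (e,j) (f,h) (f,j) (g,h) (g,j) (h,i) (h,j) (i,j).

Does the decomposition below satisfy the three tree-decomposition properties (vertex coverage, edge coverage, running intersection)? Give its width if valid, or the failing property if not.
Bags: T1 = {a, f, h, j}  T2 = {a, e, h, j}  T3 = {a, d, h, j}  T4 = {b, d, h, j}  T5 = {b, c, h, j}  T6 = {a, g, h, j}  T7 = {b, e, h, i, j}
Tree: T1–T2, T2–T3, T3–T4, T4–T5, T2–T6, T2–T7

A tree decomposition must satisfy three properties: every vertex lies in some bag; for every edge, both endpoints lie together in some bag; and for every vertex, the bags containing it form a connected subtree. Here bags containing vertex b are not connected in the tree, so the decomposition is invalid.

No — bags containing vertex b are not connected in the tree.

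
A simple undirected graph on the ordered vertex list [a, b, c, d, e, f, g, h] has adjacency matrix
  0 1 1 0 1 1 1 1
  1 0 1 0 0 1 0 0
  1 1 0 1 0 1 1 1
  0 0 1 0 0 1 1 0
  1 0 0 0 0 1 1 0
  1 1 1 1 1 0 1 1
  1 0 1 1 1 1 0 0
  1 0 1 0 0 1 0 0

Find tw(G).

A width-3 tree decomposition is:
Bags: B1 = {a, c, f, h}  B2 = {a, c, f, g}  B3 = {a, b, c, f}  B4 = {c, d, f, g}  B5 = {a, e, f, g}
Tree: B1–B2, B2–B3, B2–B4, B2–B5
Each bag holds 4 vertices, so the decomposition has width 3, which upper-bounds the treewidth. On the other hand G contains the 4-clique {a, e, f, g}. A clique must lie in a single bag of any decomposition, so no decomposition can have width below 3. Therefore the treewidth is 3.

3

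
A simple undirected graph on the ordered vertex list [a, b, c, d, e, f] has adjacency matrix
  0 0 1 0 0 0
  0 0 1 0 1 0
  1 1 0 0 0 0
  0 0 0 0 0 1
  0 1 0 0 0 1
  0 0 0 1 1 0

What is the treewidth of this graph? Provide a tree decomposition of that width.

The largest bag has 2 vertices, giving width 1; this decomposition certifies tw(G) ≤ 1. Since G has at least one edge (e.g. d–f), it is not an edgeless graph, so tw(G) ≥ 1. Hence tw(G) = 1 exactly.

Treewidth 1.
One such decomposition:
Bags: B1 = {d, f}  B2 = {e, f}  B3 = {b, e}  B4 = {b, c}  B5 = {a, c}
Tree: B1–B2, B2–B3, B3–B4, B4–B5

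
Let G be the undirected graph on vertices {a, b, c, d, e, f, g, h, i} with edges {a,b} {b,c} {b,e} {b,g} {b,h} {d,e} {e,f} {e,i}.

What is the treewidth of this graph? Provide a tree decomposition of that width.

Every bag has size at most 2, so the width is 2 − 1 = 1 and tw(G) ≤ 1. G has an edge, so its treewidth is at least 1. Hence tw(G) = 1 exactly.

Treewidth 1.
One such decomposition:
Bags: B1 = {e, i}  B2 = {b, e}  B3 = {b, h}  B4 = {a, b}  B5 = {b, c}  B6 = {e, f}  B7 = {b, g}  B8 = {d, e}
Tree: B1–B2, B2–B3, B2–B4, B4–B5, B2–B6, B3–B7, B2–B8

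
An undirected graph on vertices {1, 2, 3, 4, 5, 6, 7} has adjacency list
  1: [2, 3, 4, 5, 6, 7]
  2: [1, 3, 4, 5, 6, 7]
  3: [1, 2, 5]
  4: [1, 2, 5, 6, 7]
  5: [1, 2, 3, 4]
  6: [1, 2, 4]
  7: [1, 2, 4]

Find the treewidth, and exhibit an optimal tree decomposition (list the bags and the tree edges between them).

Treewidth 3.
Bags: B1 = {1, 2, 4, 6}  B2 = {1, 2, 4, 5}  B3 = {1, 2, 3, 5}  B4 = {1, 2, 4, 7}
Tree: B1–B2, B2–B3, B1–B4

Each bag holds 4 vertices, so the decomposition has width 3, which upper-bounds the treewidth. Conversely, {1, 2, 3, 5} is a clique of size 4, and the vertices of any clique must share a bag in every tree decomposition; so some bag has ≥ 4 vertices and tw(G) ≥ 3. The upper and lower bounds meet at 3, so that is the treewidth.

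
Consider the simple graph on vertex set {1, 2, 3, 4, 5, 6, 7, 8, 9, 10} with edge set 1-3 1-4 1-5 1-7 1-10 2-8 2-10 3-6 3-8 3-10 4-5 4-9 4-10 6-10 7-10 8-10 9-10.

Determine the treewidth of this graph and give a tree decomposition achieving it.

Each bag holds 3 vertices, so the decomposition has width 2, which upper-bounds the treewidth. Conversely, {1, 3, 10} is a clique of size 3, and the vertices of any clique must share a bag in every tree decomposition; so some bag has ≥ 3 vertices and tw(G) ≥ 2. Combining the bounds, tw(G) = 2.

Treewidth 2.
One optimal decomposition is:
Bags: B1 = {3, 8, 10}  B2 = {1, 3, 10}  B3 = {1, 4, 10}  B4 = {2, 8, 10}  B5 = {3, 6, 10}  B6 = {4, 9, 10}  B7 = {1, 4, 5}  B8 = {1, 7, 10}
Tree: B1–B2, B2–B3, B1–B4, B1–B5, B3–B6, B3–B7, B3–B8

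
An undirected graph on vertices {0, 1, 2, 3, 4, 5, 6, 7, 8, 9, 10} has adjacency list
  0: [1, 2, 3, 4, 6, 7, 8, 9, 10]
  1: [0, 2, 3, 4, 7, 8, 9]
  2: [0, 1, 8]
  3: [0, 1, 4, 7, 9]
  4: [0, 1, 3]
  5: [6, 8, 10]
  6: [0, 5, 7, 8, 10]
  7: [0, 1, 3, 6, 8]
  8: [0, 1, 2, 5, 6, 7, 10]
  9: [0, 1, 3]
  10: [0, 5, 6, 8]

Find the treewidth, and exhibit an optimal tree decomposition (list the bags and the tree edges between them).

The largest bag has 4 vertices, giving width 3; this decomposition certifies tw(G) ≤ 3. On the other hand G contains the 4-clique {0, 1, 2, 8}. A clique must lie in a single bag of any decomposition, so no decomposition can have width below 3. Therefore the treewidth is 3.

Treewidth 3.
One such decomposition:
Bags: B1 = {0, 1, 7, 8}  B2 = {0, 6, 7, 8}  B3 = {0, 1, 3, 7}  B4 = {0, 1, 3, 9}  B5 = {0, 6, 8, 10}  B6 = {5, 6, 8, 10}  B7 = {0, 1, 2, 8}  B8 = {0, 1, 3, 4}
Tree: B1–B2, B1–B3, B3–B4, B2–B5, B5–B6, B1–B7, B4–B8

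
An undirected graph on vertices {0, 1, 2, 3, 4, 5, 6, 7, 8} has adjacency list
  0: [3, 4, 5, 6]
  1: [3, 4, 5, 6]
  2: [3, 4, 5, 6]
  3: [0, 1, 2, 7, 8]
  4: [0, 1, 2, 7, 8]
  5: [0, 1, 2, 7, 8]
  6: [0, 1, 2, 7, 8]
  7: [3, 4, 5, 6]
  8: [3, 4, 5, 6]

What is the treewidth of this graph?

A width-4 tree decomposition is:
Bags: B1 = {0, 3, 4, 5, 6}  B2 = {2, 3, 4, 5, 6}  B3 = {3, 4, 5, 6, 8}  B4 = {1, 3, 4, 5, 6}  B5 = {3, 4, 5, 6, 7}
Tree: B1–B2, B2–B3, B3–B4, B4–B5
The largest bag has 5 vertices, giving width 4; this decomposition certifies tw(G) ≤ 4. For the lower bound: the 5 vertex sets {0,5}, {2,6}, {4,8}, {3}, {1} are disjoint, each induces a connected subgraph, and every pair is joined by at least one edge of G. Contracting each set to a single vertex therefore yields K_{5} as a minor, and since treewidth is minor-monotone, tw(G) ≥ tw(K_{5}) = 4. Combining the bounds, tw(G) = 4.

4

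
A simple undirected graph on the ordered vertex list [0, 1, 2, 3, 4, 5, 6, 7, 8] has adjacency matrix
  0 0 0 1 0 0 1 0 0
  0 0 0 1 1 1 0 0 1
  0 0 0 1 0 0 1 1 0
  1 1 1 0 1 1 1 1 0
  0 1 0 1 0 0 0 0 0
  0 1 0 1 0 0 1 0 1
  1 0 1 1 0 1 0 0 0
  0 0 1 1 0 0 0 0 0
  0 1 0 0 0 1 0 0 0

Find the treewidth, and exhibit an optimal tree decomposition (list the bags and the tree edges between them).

The largest bag has 3 vertices, giving width 2; this decomposition certifies tw(G) ≤ 2. For the lower bound, the 3 vertices {1, 5, 8} are pairwise adjacent, and any tree decomposition puts a clique entirely inside one bag — forcing width ≥ 2. Hence tw(G) = 2 exactly.

Treewidth 2.
One optimal decomposition is:
Bags: B1 = {2, 3, 6}  B2 = {3, 5, 6}  B3 = {1, 3, 5}  B4 = {0, 3, 6}  B5 = {2, 3, 7}  B6 = {1, 3, 4}  B7 = {1, 5, 8}
Tree: B1–B2, B2–B3, B2–B4, B1–B5, B3–B6, B3–B7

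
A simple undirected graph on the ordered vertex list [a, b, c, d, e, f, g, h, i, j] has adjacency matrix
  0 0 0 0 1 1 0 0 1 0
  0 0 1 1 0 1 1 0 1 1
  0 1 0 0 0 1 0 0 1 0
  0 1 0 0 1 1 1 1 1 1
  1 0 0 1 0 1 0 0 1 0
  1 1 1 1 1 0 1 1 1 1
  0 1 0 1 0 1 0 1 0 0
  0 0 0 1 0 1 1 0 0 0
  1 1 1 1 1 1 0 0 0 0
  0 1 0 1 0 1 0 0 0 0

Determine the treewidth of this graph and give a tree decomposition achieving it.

The largest bag has 4 vertices, giving width 3; this decomposition certifies tw(G) ≤ 3. On the other hand G contains the 4-clique {d, e, f, i}. A clique must lie in a single bag of any decomposition, so no decomposition can have width below 3. Hence tw(G) = 3 exactly.

Treewidth 3.
Bags: B1 = {b, d, f, i}  B2 = {b, d, f, g}  B3 = {d, e, f, i}  B4 = {d, f, g, h}  B5 = {b, d, f, j}  B6 = {b, c, f, i}  B7 = {a, e, f, i}
Tree: B1–B2, B1–B3, B2–B4, B2–B5, B1–B6, B3–B7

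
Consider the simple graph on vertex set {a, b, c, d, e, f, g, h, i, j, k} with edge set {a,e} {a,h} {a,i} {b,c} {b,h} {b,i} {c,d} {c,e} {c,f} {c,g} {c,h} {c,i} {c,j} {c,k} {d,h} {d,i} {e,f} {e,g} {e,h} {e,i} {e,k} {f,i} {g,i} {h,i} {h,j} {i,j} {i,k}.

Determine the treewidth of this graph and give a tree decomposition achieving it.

Every bag has size at most 4, so the width is 4 − 1 = 3 and tw(G) ≤ 3. Conversely, {c, e, g, i} is a clique of size 4, and the vertices of any clique must share a bag in every tree decomposition; so some bag has ≥ 4 vertices and tw(G) ≥ 3. Combining the bounds, tw(G) = 3.

Treewidth 3.
One such decomposition:
Bags: B1 = {c, e, h, i}  B2 = {a, e, h, i}  B3 = {c, e, g, i}  B4 = {b, c, h, i}  B5 = {c, h, i, j}  B6 = {c, d, h, i}  B7 = {c, e, i, k}  B8 = {c, e, f, i}
Tree: B1–B2, B1–B3, B1–B4, B4–B5, B1–B6, B1–B7, B1–B8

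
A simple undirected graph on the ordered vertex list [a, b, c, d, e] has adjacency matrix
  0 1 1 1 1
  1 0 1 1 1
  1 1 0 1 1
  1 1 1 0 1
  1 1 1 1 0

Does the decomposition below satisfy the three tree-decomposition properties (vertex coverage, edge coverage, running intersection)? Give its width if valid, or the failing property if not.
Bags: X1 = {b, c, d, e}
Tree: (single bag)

A tree decomposition must satisfy three properties: every vertex lies in some bag; for every edge, both endpoints lie together in some bag; and for every vertex, the bags containing it form a connected subtree. Here vertex a appears in no bag, so the decomposition is invalid.

No — vertex a appears in no bag.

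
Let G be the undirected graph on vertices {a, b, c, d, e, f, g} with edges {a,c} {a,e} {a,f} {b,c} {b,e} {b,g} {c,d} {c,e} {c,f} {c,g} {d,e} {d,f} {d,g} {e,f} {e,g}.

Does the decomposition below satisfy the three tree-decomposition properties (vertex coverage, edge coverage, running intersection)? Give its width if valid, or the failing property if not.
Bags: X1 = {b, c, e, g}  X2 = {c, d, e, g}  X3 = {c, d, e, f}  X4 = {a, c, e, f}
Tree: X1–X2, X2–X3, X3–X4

Checking the three conditions: (i) the bags cover all of {a, b, c, d, e, f, g}; (ii) for each edge, some bag contains both endpoints; (iii) the bags containing any fixed vertex form a subtree. All hold, so the decomposition is valid with width 4 − 1 = 3.

Yes; width 3.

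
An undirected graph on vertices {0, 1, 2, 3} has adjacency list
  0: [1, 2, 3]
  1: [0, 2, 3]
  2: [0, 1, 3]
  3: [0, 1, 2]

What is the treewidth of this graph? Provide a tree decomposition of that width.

Treewidth 3.
One optimal decomposition is:
Bags: B1 = {0, 1, 2, 3}
Tree: (single bag)

With just one bag of size 4, the width is 4 − 1 = 3, so tw(G) ≤ 3. Conversely, {0, 1, 2, 3} is a clique of size 4, and the vertices of any clique must share a bag in every tree decomposition; so some bag has ≥ 4 vertices and tw(G) ≥ 3. Hence tw(G) = 3 exactly.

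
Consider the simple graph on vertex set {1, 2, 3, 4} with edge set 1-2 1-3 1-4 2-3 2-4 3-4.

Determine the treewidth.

A width-3 tree decomposition is:
Bags: B1 = {1, 2, 3, 4}
Tree: (single bag)
A single bag containing all 4 vertices is trivially a valid decomposition of width 3. Conversely, {1, 2, 3, 4} is a clique of size 4, and the vertices of any clique must share a bag in every tree decomposition; so some bag has ≥ 4 vertices and tw(G) ≥ 3. Hence tw(G) = 3 exactly.

3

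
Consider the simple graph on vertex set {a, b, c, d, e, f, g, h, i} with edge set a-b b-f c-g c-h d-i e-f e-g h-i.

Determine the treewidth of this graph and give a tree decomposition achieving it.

Every bag has size at most 2, so the width is 2 − 1 = 1 and tw(G) ≤ 1. G has an edge, so its treewidth is at least 1. Hence tw(G) = 1 exactly.

Treewidth 1.
Bags: B1 = {a, b}  B2 = {b, f}  B3 = {e, f}  B4 = {e, g}  B5 = {c, g}  B6 = {c, h}  B7 = {h, i}  B8 = {d, i}
Tree: B1–B2, B2–B3, B3–B4, B4–B5, B5–B6, B6–B7, B7–B8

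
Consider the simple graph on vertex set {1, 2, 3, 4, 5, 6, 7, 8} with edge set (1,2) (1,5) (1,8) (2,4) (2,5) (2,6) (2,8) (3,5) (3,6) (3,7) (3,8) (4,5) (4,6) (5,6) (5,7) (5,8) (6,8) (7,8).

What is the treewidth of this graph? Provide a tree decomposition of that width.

Every bag has size at most 4, so the width is 4 − 1 = 3 and tw(G) ≤ 3. Conversely, {1, 2, 5, 8} is a clique of size 4, and the vertices of any clique must share a bag in every tree decomposition; so some bag has ≥ 4 vertices and tw(G) ≥ 3. Therefore the treewidth is 3.

Treewidth 3.
Bags: B1 = {2, 5, 6, 8}  B2 = {3, 5, 6, 8}  B3 = {3, 5, 7, 8}  B4 = {2, 4, 5, 6}  B5 = {1, 2, 5, 8}
Tree: B1–B2, B2–B3, B1–B4, B1–B5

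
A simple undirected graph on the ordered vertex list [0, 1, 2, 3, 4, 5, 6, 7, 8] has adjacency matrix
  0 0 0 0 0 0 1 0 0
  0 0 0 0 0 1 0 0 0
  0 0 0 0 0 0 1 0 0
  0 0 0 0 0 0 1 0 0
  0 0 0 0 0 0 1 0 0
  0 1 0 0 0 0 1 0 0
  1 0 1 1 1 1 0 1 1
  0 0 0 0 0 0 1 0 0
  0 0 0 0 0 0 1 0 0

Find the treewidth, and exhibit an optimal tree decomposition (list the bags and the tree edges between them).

Each bag holds 2 vertices, so the decomposition has width 1, which upper-bounds the treewidth. G has an edge, so its treewidth is at least 1. The upper and lower bounds meet at 1, so that is the treewidth.

Treewidth 1.
One such decomposition:
Bags: B1 = {5, 6}  B2 = {0, 6}  B3 = {4, 6}  B4 = {6, 8}  B5 = {1, 5}  B6 = {2, 6}  B7 = {3, 6}  B8 = {6, 7}
Tree: B1–B2, B2–B3, B2–B4, B1–B5, B3–B6, B6–B7, B3–B8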